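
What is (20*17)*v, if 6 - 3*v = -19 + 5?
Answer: 6800/3 ≈ 2266.7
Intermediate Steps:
v = 20/3 (v = 2 - (-19 + 5)/3 = 2 - ⅓*(-14) = 2 + 14/3 = 20/3 ≈ 6.6667)
(20*17)*v = (20*17)*(20/3) = 340*(20/3) = 6800/3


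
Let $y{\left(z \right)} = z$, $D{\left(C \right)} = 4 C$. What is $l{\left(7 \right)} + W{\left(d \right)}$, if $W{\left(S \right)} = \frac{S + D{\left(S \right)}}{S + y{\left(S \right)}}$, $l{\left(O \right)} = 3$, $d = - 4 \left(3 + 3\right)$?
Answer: $\frac{11}{2} \approx 5.5$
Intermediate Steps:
$d = -24$ ($d = \left(-4\right) 6 = -24$)
$W{\left(S \right)} = \frac{5}{2}$ ($W{\left(S \right)} = \frac{S + 4 S}{S + S} = \frac{5 S}{2 S} = 5 S \frac{1}{2 S} = \frac{5}{2}$)
$l{\left(7 \right)} + W{\left(d \right)} = 3 + \frac{5}{2} = \frac{11}{2}$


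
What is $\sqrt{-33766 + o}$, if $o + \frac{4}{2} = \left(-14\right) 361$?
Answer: $i \sqrt{38822} \approx 197.03 i$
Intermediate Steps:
$o = -5056$ ($o = -2 - 5054 = -5056$)
$\sqrt{-33766 + o} = \sqrt{-33766 - 5056} = \sqrt{-38822} = i \sqrt{38822}$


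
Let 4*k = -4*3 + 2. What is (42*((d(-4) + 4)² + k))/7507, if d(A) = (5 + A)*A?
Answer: -105/7507 ≈ -0.013987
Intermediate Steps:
d(A) = A*(5 + A)
k = -5/2 (k = (-4*3 + 2)/4 = (-12 + 2)/4 = (¼)*(-10) = -5/2 ≈ -2.5000)
(42*((d(-4) + 4)² + k))/7507 = (42*((-4*(5 - 4) + 4)² - 5/2))/7507 = (42*((-4*1 + 4)² - 5/2))*(1/7507) = (42*((-4 + 4)² - 5/2))*(1/7507) = (42*(0² - 5/2))*(1/7507) = (42*(0 - 5/2))*(1/7507) = (42*(-5/2))*(1/7507) = -105*1/7507 = -105/7507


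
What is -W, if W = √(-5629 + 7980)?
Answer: -√2351 ≈ -48.487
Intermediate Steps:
W = √2351 ≈ 48.487
-W = -√2351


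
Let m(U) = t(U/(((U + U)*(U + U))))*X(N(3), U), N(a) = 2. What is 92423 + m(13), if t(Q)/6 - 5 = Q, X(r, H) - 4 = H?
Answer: 2416309/26 ≈ 92935.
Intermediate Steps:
X(r, H) = 4 + H
t(Q) = 30 + 6*Q
m(U) = (4 + U)*(30 + 3/(2*U)) (m(U) = (30 + 6*(U/(((U + U)*(U + U)))))*(4 + U) = (30 + 6*(U/(((2*U)*(2*U)))))*(4 + U) = (30 + 6*(U/((4*U²))))*(4 + U) = (30 + 6*(U*(1/(4*U²))))*(4 + U) = (30 + 6*(1/(4*U)))*(4 + U) = (30 + 3/(2*U))*(4 + U) = (4 + U)*(30 + 3/(2*U)))
92423 + m(13) = 92423 + (243/2 + 6/13 + 30*13) = 92423 + (243/2 + 6*(1/13) + 390) = 92423 + (243/2 + 6/13 + 390) = 92423 + 13311/26 = 2416309/26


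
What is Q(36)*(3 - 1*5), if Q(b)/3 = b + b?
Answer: -432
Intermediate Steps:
Q(b) = 6*b (Q(b) = 3*(b + b) = 3*(2*b) = 6*b)
Q(36)*(3 - 1*5) = (6*36)*(3 - 1*5) = 216*(3 - 5) = 216*(-2) = -432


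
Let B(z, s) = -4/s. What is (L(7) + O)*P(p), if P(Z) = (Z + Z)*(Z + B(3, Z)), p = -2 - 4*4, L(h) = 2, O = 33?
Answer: 22400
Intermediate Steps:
p = -18 (p = -2 - 16 = -18)
P(Z) = 2*Z*(Z - 4/Z) (P(Z) = (Z + Z)*(Z - 4/Z) = (2*Z)*(Z - 4/Z) = 2*Z*(Z - 4/Z))
(L(7) + O)*P(p) = (2 + 33)*(-8 + 2*(-18)²) = 35*(-8 + 2*324) = 35*(-8 + 648) = 35*640 = 22400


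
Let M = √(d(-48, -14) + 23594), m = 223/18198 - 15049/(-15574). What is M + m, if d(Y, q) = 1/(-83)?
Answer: 69333676/70853913 + 3*√18059887/83 ≈ 154.58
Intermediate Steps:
m = 69333676/70853913 (m = 223*(1/18198) - 15049*(-1/15574) = 223/18198 + 15049/15574 = 69333676/70853913 ≈ 0.97854)
d(Y, q) = -1/83
M = 3*√18059887/83 (M = √(-1/83 + 23594) = √(1958301/83) = 3*√18059887/83 ≈ 153.60)
M + m = 3*√18059887/83 + 69333676/70853913 = 69333676/70853913 + 3*√18059887/83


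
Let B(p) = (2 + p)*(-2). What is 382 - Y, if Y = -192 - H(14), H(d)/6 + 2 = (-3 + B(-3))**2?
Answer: 568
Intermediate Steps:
B(p) = -4 - 2*p
H(d) = -6 (H(d) = -12 + 6*(-3 + (-4 - 2*(-3)))**2 = -12 + 6*(-3 + (-4 + 6))**2 = -12 + 6*(-3 + 2)**2 = -12 + 6*(-1)**2 = -12 + 6*1 = -12 + 6 = -6)
Y = -186 (Y = -192 - 1*(-6) = -192 + 6 = -186)
382 - Y = 382 - 1*(-186) = 382 + 186 = 568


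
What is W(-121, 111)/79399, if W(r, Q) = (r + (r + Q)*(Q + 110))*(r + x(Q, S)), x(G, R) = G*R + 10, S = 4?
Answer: -776223/79399 ≈ -9.7762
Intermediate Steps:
x(G, R) = 10 + G*R
W(r, Q) = (r + (110 + Q)*(Q + r))*(10 + r + 4*Q) (W(r, Q) = (r + (r + Q)*(Q + 110))*(r + (10 + Q*4)) = (r + (Q + r)*(110 + Q))*(r + (10 + 4*Q)) = (r + (110 + Q)*(Q + r))*(10 + r + 4*Q))
W(-121, 111)/79399 = (4*111³ + 111*(-121)² + 450*111² + 1100*111 + 1110*(-121) + 111*(-121)² + 5*(-121)*111² + 564*111*(-121))/79399 = (4*1367631 + 111*14641 + 450*12321 + 122100 - 134310 + 111*14641 + 5*(-121)*12321 - 7575084)*(1/79399) = (5470524 + 1625151 + 5544450 + 122100 - 134310 + 1625151 - 7454205 - 7575084)*(1/79399) = -776223*1/79399 = -776223/79399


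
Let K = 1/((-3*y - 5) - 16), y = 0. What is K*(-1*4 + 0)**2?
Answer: -16/21 ≈ -0.76190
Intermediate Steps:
K = -1/21 (K = 1/((-3*0 - 5) - 16) = 1/((0 - 5) - 16) = 1/(-5 - 16) = 1/(-21) = -1/21 ≈ -0.047619)
K*(-1*4 + 0)**2 = -(-1*4 + 0)**2/21 = -(-4 + 0)**2/21 = -1/21*(-4)**2 = -1/21*16 = -16/21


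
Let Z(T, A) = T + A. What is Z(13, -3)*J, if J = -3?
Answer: -30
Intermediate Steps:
Z(T, A) = A + T
Z(13, -3)*J = (-3 + 13)*(-3) = 10*(-3) = -30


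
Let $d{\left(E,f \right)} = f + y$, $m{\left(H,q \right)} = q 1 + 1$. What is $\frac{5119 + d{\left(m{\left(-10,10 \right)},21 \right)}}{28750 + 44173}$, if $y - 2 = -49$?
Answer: $\frac{5093}{72923} \approx 0.069841$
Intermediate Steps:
$y = -47$ ($y = 2 - 49 = -47$)
$m{\left(H,q \right)} = 1 + q$ ($m{\left(H,q \right)} = q + 1 = 1 + q$)
$d{\left(E,f \right)} = -47 + f$ ($d{\left(E,f \right)} = f - 47 = -47 + f$)
$\frac{5119 + d{\left(m{\left(-10,10 \right)},21 \right)}}{28750 + 44173} = \frac{5119 + \left(-47 + 21\right)}{28750 + 44173} = \frac{5119 - 26}{72923} = 5093 \cdot \frac{1}{72923} = \frac{5093}{72923}$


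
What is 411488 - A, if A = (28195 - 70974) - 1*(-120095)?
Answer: 334172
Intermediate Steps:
A = 77316 (A = -42779 + 120095 = 77316)
411488 - A = 411488 - 1*77316 = 411488 - 77316 = 334172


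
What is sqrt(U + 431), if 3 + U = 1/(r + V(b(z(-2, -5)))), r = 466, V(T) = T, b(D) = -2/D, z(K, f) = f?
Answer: sqrt(581892883)/1166 ≈ 20.688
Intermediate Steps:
U = -6991/2332 (U = -3 + 1/(466 - 2/(-5)) = -3 + 1/(466 - 2*(-1/5)) = -3 + 1/(466 + 2/5) = -3 + 1/(2332/5) = -3 + 5/2332 = -6991/2332 ≈ -2.9979)
sqrt(U + 431) = sqrt(-6991/2332 + 431) = sqrt(998101/2332) = sqrt(581892883)/1166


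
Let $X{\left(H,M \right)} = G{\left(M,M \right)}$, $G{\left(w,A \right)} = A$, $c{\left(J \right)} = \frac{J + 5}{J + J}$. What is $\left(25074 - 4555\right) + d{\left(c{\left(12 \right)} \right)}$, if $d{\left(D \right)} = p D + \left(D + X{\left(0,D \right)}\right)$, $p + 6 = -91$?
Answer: $\frac{490841}{24} \approx 20452.0$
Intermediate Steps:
$c{\left(J \right)} = \frac{5 + J}{2 J}$
$X{\left(H,M \right)} = M$
$p = -97$ ($p = -6 - 91 = -97$)
$d{\left(D \right)} = - 95 D$ ($d{\left(D \right)} = - 97 D + \left(D + D\right) = - 97 D + 2 D = - 95 D$)
$\left(25074 - 4555\right) + d{\left(c{\left(12 \right)} \right)} = \left(25074 - 4555\right) - 95 \frac{5 + 12}{2 \cdot 12} = 20519 - 95 \cdot \frac{1}{2} \cdot \frac{1}{12} \cdot 17 = 20519 - \frac{1615}{24} = \frac{490841}{24}$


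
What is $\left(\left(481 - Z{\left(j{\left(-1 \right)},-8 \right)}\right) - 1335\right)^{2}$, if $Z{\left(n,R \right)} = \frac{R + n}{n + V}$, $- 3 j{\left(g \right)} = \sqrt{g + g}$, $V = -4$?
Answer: $\frac{9 \left(- 5780663 i + 975840 \sqrt{2}\right)}{- 71 i + 12 \sqrt{2}} \approx 7.3271 \cdot 10^{5} - 198.99 i$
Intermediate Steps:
$j{\left(g \right)} = - \frac{\sqrt{2} \sqrt{g}}{3}$ ($j{\left(g \right)} = - \frac{\sqrt{g + g}}{3} = - \frac{\sqrt{2 g}}{3} = - \frac{\sqrt{2} \sqrt{g}}{3}$)
$Z{\left(n,R \right)} = \frac{R + n}{-4 + n}$ ($Z{\left(n,R \right)} = \frac{R + n}{n - 4} = \frac{R + n}{-4 + n}$)
$\left(\left(481 - Z{\left(j{\left(-1 \right)},-8 \right)}\right) - 1335\right)^{2} = \left(\left(481 - \frac{-8 - \frac{\sqrt{2} \sqrt{-1}}{3}}{-4 - \frac{\sqrt{2} \sqrt{-1}}{3}}\right) - 1335\right)^{2} = \left(\left(481 - \frac{-8 - \frac{\sqrt{2} i}{3}}{-4 - \frac{\sqrt{2} i}{3}}\right) - 1335\right)^{2} = \left(\left(481 - \frac{-8 - \frac{i \sqrt{2}}{3}}{-4 - \frac{i \sqrt{2}}{3}}\right) - 1335\right)^{2} = \left(-854 - \frac{-8 - \frac{i \sqrt{2}}{3}}{-4 - \frac{i \sqrt{2}}{3}}\right)^{2}$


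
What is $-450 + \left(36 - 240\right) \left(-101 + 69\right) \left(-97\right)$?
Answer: $-633666$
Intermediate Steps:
$-450 + \left(36 - 240\right) \left(-101 + 69\right) \left(-97\right) = -450 + \left(-204\right) \left(-32\right) \left(-97\right) = -450 + 6528 \left(-97\right) = -450 - 633216 = -633666$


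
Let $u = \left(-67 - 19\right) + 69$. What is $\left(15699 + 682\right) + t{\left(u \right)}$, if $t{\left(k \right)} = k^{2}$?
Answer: $16670$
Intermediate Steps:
$u = -17$ ($u = -86 + 69 = -17$)
$\left(15699 + 682\right) + t{\left(u \right)} = \left(15699 + 682\right) + \left(-17\right)^{2} = 16381 + 289 = 16670$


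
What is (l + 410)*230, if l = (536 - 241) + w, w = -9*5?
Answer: 151800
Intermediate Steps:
w = -45
l = 250 (l = (536 - 241) - 45 = 295 - 45 = 250)
(l + 410)*230 = (250 + 410)*230 = 660*230 = 151800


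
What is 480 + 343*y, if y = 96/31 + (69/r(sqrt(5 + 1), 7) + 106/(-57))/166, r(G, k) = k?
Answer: 457206425/293322 ≈ 1558.7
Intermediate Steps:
y = 6457385/2053254 (y = 96/31 + (69/7 + 106/(-57))/166 = 96*(1/31) + (69*(1/7) + 106*(-1/57))*(1/166) = 96/31 + (69/7 - 106/57)*(1/166) = 96/31 + (3191/399)*(1/166) = 96/31 + 3191/66234 = 6457385/2053254 ≈ 3.1450)
480 + 343*y = 480 + 343*(6457385/2053254) = 480 + 316411865/293322 = 457206425/293322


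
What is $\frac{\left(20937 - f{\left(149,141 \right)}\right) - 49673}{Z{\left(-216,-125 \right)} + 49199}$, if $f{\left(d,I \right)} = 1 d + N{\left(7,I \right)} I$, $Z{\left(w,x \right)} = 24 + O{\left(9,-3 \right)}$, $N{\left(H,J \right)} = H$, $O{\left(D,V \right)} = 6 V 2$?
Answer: $- \frac{29872}{49187} \approx -0.60732$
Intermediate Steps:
$O{\left(D,V \right)} = 12 V$
$Z{\left(w,x \right)} = -12$ ($Z{\left(w,x \right)} = 24 + 12 \left(-3\right) = 24 - 36 = -12$)
$f{\left(d,I \right)} = d + 7 I$ ($f{\left(d,I \right)} = 1 d + 7 I = d + 7 I$)
$\frac{\left(20937 - f{\left(149,141 \right)}\right) - 49673}{Z{\left(-216,-125 \right)} + 49199} = \frac{\left(20937 - \left(149 + 7 \cdot 141\right)\right) - 49673}{-12 + 49199} = \frac{\left(20937 - \left(149 + 987\right)\right) - 49673}{49187} = \left(\left(20937 - 1136\right) - 49673\right) \frac{1}{49187} = \left(19801 - 49673\right) \frac{1}{49187} = \left(-29872\right) \frac{1}{49187} = - \frac{29872}{49187}$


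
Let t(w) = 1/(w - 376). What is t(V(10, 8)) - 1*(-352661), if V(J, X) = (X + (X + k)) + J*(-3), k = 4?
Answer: 136127145/386 ≈ 3.5266e+5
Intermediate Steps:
V(J, X) = 4 - 3*J + 2*X (V(J, X) = (X + (X + 4)) + J*(-3) = (X + (4 + X)) - 3*J = (4 + 2*X) - 3*J = 4 - 3*J + 2*X)
t(w) = 1/(-376 + w)
t(V(10, 8)) - 1*(-352661) = 1/(-376 + (4 - 3*10 + 2*8)) - 1*(-352661) = 1/(-376 + (4 - 30 + 16)) + 352661 = 1/(-376 - 10) + 352661 = 1/(-386) + 352661 = -1/386 + 352661 = 136127145/386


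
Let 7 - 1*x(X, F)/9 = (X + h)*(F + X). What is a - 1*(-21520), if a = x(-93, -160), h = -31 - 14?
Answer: -292643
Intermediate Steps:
h = -45
x(X, F) = 63 - 9*(-45 + X)*(F + X) (x(X, F) = 63 - 9*(X - 45)*(F + X) = 63 - 9*(-45 + X)*(F + X))
a = -314163 (a = 63 - 9*(-93)**2 + 405*(-160) + 405*(-93) - 9*(-160)*(-93) = 63 - 9*8649 - 64800 - 37665 - 133920 = 63 - 77841 - 64800 - 37665 - 133920 = -314163)
a - 1*(-21520) = -314163 - 1*(-21520) = -314163 + 21520 = -292643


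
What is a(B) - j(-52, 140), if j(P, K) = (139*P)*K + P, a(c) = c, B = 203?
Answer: 1012175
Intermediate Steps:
j(P, K) = P + 139*K*P (j(P, K) = 139*K*P + P = P + 139*K*P)
a(B) - j(-52, 140) = 203 - (-52)*(1 + 139*140) = 203 - (-52)*(1 + 19460) = 203 - (-52)*19461 = 203 - 1*(-1011972) = 203 + 1011972 = 1012175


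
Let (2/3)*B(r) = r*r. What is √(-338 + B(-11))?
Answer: I*√626/2 ≈ 12.51*I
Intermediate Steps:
B(r) = 3*r²/2 (B(r) = 3*(r*r)/2 = 3*r²/2)
√(-338 + B(-11)) = √(-338 + (3/2)*(-11)²) = √(-338 + (3/2)*121) = √(-338 + 363/2) = √(-313/2) = I*√626/2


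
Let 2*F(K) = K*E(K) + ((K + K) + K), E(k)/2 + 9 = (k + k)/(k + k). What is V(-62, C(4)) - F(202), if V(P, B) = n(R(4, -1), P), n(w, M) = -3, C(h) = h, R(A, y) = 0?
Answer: 1310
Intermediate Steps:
E(k) = -16 (E(k) = -18 + 2*((k + k)/(k + k)) = -18 + 2*((2*k)/((2*k))) = -18 + 2*((2*k)*(1/(2*k))) = -18 + 2*1 = -18 + 2 = -16)
V(P, B) = -3
F(K) = -13*K/2 (F(K) = (K*(-16) + ((K + K) + K))/2 = (-16*K + (2*K + K))/2 = (-16*K + 3*K)/2 = (-13*K)/2 = -13*K/2)
V(-62, C(4)) - F(202) = -3 - (-13)*202/2 = -3 - 1*(-1313) = -3 + 1313 = 1310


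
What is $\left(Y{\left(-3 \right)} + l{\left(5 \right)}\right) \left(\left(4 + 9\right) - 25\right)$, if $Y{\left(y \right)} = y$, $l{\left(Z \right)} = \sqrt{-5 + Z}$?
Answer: $36$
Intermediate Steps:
$\left(Y{\left(-3 \right)} + l{\left(5 \right)}\right) \left(\left(4 + 9\right) - 25\right) = \left(-3 + \sqrt{-5 + 5}\right) \left(\left(4 + 9\right) - 25\right) = \left(-3 + \sqrt{0}\right) \left(13 - 25\right) = \left(-3 + 0\right) \left(-12\right) = \left(-3\right) \left(-12\right) = 36$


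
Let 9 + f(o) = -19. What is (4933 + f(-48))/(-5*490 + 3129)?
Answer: 4905/679 ≈ 7.2239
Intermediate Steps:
f(o) = -28 (f(o) = -9 - 19 = -28)
(4933 + f(-48))/(-5*490 + 3129) = (4933 - 28)/(-5*490 + 3129) = 4905/(-2450 + 3129) = 4905/679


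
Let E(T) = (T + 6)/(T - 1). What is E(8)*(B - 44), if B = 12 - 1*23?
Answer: -110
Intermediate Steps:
B = -11 (B = 12 - 23 = -11)
E(T) = (6 + T)/(-1 + T)
E(8)*(B - 44) = ((6 + 8)/(-1 + 8))*(-11 - 44) = (14/7)*(-55) = ((1/7)*14)*(-55) = 2*(-55) = -110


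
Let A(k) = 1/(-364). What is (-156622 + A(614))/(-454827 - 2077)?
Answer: 57010409/166313056 ≈ 0.34279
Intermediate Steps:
A(k) = -1/364
(-156622 + A(614))/(-454827 - 2077) = (-156622 - 1/364)/(-454827 - 2077) = -57010409/364/(-456904) = -57010409/364*(-1/456904) = 57010409/166313056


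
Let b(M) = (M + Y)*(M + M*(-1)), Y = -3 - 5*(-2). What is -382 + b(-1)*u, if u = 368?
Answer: -382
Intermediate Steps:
Y = 7 (Y = -3 + 10 = 7)
b(M) = 0 (b(M) = (M + 7)*(M + M*(-1)) = (7 + M)*(M - M) = (7 + M)*0 = 0)
-382 + b(-1)*u = -382 + 0*368 = -382 + 0 = -382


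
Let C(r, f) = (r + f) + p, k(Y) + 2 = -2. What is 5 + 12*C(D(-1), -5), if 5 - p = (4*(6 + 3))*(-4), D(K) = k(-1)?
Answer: 1685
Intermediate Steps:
k(Y) = -4 (k(Y) = -2 - 2 = -4)
D(K) = -4
p = 149 (p = 5 - 4*(6 + 3)*(-4) = 5 - 4*9*(-4) = 5 - 36*(-4) = 5 - 1*(-144) = 5 + 144 = 149)
C(r, f) = 149 + f + r (C(r, f) = (r + f) + 149 = (f + r) + 149 = 149 + f + r)
5 + 12*C(D(-1), -5) = 5 + 12*(149 - 5 - 4) = 5 + 12*140 = 5 + 1680 = 1685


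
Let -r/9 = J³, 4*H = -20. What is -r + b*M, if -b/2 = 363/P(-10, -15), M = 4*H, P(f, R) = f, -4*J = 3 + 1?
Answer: -1461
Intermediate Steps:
H = -5 (H = (¼)*(-20) = -5)
J = -1 (J = -(3 + 1)/4 = -¼*4 = -1)
r = 9 (r = -9*(-1)³ = -9*(-1) = 9)
M = -20 (M = 4*(-5) = -20)
b = 363/5 (b = -726/(-10) = -726*(-1)/10 = -2*(-363/10) = 363/5 ≈ 72.600)
-r + b*M = -1*9 + (363/5)*(-20) = -9 - 1452 = -1461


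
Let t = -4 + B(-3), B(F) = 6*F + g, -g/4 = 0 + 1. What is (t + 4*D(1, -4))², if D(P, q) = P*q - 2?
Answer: 2500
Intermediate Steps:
D(P, q) = -2 + P*q
g = -4 (g = -4*(0 + 1) = -4*1 = -4)
B(F) = -4 + 6*F (B(F) = 6*F - 4 = -4 + 6*F)
t = -26 (t = -4 + (-4 + 6*(-3)) = -4 + (-4 - 18) = -4 - 22 = -26)
(t + 4*D(1, -4))² = (-26 + 4*(-2 + 1*(-4)))² = (-26 + 4*(-2 - 4))² = (-26 + 4*(-6))² = (-26 - 24)² = (-50)² = 2500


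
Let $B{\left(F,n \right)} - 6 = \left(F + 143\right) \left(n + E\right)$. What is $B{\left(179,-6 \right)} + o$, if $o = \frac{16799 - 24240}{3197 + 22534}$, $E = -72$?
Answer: $- \frac{646112851}{25731} \approx -25110.0$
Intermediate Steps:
$B{\left(F,n \right)} = 6 + \left(-72 + n\right) \left(143 + F\right)$ ($B{\left(F,n \right)} = 6 + \left(F + 143\right) \left(n - 72\right) = 6 + \left(143 + F\right) \left(-72 + n\right) = 6 + \left(-72 + n\right) \left(143 + F\right)$)
$o = - \frac{7441}{25731} \approx -0.28918$
$B{\left(179,-6 \right)} + o = \left(-10290 - 12888 + 143 \left(-6\right) + 179 \left(-6\right)\right) - \frac{7441}{25731} = \left(-10290 - 12888 - 858 - 1074\right) - \frac{7441}{25731} = -25110 - \frac{7441}{25731} = - \frac{646112851}{25731}$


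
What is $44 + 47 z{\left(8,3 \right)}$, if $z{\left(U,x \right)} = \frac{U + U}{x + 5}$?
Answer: $138$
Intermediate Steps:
$z{\left(U,x \right)} = \frac{2 U}{5 + x}$
$44 + 47 z{\left(8,3 \right)} = 44 + 47 \cdot 2 \cdot 8 \frac{1}{5 + 3} = 44 + 47 \cdot 2 \cdot 8 \cdot \frac{1}{8} = 44 + 47 \cdot 2 = 44 + 94 = 138$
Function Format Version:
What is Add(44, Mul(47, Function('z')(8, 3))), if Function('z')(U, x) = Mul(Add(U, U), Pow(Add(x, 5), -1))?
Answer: 138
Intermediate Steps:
Function('z')(U, x) = Mul(2, U, Pow(Add(5, x), -1)) (Function('z')(U, x) = Mul(Mul(2, U), Pow(Add(5, x), -1)) = Mul(2, U, Pow(Add(5, x), -1)))
Add(44, Mul(47, Function('z')(8, 3))) = Add(44, Mul(47, Mul(2, 8, Pow(Add(5, 3), -1)))) = Add(44, Mul(47, Mul(2, 8, Pow(8, -1)))) = Add(44, Mul(47, Mul(2, 8, Rational(1, 8)))) = Add(44, Mul(47, 2)) = Add(44, 94) = 138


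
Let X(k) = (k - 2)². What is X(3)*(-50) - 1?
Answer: -51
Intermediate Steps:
X(k) = (-2 + k)²
X(3)*(-50) - 1 = (-2 + 3)²*(-50) - 1 = 1²*(-50) - 1 = 1*(-50) - 1 = -50 - 1 = -51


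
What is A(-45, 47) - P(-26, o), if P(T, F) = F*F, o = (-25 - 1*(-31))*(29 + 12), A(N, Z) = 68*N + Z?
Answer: -63529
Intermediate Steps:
A(N, Z) = Z + 68*N
o = 246 (o = (-25 + 31)*41 = 6*41 = 246)
P(T, F) = F²
A(-45, 47) - P(-26, o) = (47 + 68*(-45)) - 1*246² = (47 - 3060) - 1*60516 = -3013 - 60516 = -63529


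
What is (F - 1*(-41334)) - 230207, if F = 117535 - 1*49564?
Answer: -120902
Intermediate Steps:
F = 67971 (F = 117535 - 49564 = 67971)
(F - 1*(-41334)) - 230207 = (67971 - 1*(-41334)) - 230207 = (67971 + 41334) - 230207 = 109305 - 230207 = -120902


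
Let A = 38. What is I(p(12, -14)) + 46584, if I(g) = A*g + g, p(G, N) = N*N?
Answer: 54228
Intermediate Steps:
p(G, N) = N²
I(g) = 39*g (I(g) = 38*g + g = 39*g)
I(p(12, -14)) + 46584 = 39*(-14)² + 46584 = 39*196 + 46584 = 7644 + 46584 = 54228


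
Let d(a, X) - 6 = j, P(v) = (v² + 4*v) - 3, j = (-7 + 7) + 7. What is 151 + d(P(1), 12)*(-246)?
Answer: -3047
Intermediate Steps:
j = 7 (j = 0 + 7 = 7)
P(v) = -3 + v² + 4*v
d(a, X) = 13 (d(a, X) = 6 + 7 = 13)
151 + d(P(1), 12)*(-246) = 151 + 13*(-246) = 151 - 3198 = -3047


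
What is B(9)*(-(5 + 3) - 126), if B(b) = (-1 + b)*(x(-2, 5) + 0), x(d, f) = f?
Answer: -5360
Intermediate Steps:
B(b) = -5 + 5*b (B(b) = (-1 + b)*(5 + 0) = (-1 + b)*5 = -5 + 5*b)
B(9)*(-(5 + 3) - 126) = (-5 + 5*9)*(-(5 + 3) - 126) = (-5 + 45)*(-1*8 - 126) = 40*(-8 - 126) = 40*(-134) = -5360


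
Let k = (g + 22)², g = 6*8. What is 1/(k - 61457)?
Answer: -1/56557 ≈ -1.7681e-5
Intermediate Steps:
g = 48
k = 4900 (k = (48 + 22)² = 70² = 4900)
1/(k - 61457) = 1/(4900 - 61457) = 1/(-56557) = -1/56557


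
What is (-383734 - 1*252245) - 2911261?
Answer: -3547240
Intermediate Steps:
(-383734 - 1*252245) - 2911261 = (-383734 - 252245) - 2911261 = -635979 - 2911261 = -3547240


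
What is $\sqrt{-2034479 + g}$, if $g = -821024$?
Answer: $i \sqrt{2855503} \approx 1689.8 i$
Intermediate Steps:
$\sqrt{-2034479 + g} = \sqrt{-2034479 - 821024} = \sqrt{-2855503} = i \sqrt{2855503}$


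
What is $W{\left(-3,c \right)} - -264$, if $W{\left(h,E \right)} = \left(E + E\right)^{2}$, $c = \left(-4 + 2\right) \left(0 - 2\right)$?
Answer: $328$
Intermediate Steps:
$c = 4$ ($c = \left(-2\right) \left(-2\right) = 4$)
$W{\left(h,E \right)} = 4 E^{2}$ ($W{\left(h,E \right)} = \left(2 E\right)^{2} = 4 E^{2}$)
$W{\left(-3,c \right)} - -264 = 4 \cdot 4^{2} - -264 = 4 \cdot 16 + 264 = 64 + 264 = 328$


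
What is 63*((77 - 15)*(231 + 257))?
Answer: 1906128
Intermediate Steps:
63*((77 - 15)*(231 + 257)) = 63*(62*488) = 63*30256 = 1906128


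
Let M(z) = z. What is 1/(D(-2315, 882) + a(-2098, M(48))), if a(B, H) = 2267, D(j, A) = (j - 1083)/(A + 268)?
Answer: 575/1301826 ≈ 0.00044169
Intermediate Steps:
D(j, A) = (-1083 + j)/(268 + A)
1/(D(-2315, 882) + a(-2098, M(48))) = 1/((-1083 - 2315)/(268 + 882) + 2267) = 1/(-3398/1150 + 2267) = 1/((1/1150)*(-3398) + 2267) = 1/(-1699/575 + 2267) = 1/(1301826/575) = 575/1301826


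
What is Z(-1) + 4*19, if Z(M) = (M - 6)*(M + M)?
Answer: 90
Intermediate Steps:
Z(M) = 2*M*(-6 + M) (Z(M) = (-6 + M)*(2*M) = 2*M*(-6 + M))
Z(-1) + 4*19 = 2*(-1)*(-6 - 1) + 4*19 = 2*(-1)*(-7) + 76 = 14 + 76 = 90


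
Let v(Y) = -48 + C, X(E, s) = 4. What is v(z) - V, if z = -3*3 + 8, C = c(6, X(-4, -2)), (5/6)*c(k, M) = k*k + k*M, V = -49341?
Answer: 49365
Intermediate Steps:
c(k, M) = 6*k**2/5 + 6*M*k/5 (c(k, M) = 6*(k*k + k*M)/5 = 6*(k**2 + M*k)/5 = 6*k**2/5 + 6*M*k/5)
C = 72 (C = (6/5)*6*(4 + 6) = (6/5)*6*10 = 72)
z = -1 (z = -9 + 8 = -1)
v(Y) = 24 (v(Y) = -48 + 72 = 24)
v(z) - V = 24 - 1*(-49341) = 24 + 49341 = 49365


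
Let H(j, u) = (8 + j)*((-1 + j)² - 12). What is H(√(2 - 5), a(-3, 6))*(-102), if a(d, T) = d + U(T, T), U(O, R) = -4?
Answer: 10812 + 3060*I*√3 ≈ 10812.0 + 5300.1*I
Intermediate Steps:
a(d, T) = -4 + d (a(d, T) = d - 4 = -4 + d)
H(j, u) = (-12 + (-1 + j)²)*(8 + j) (H(j, u) = (8 + j)*(-12 + (-1 + j)²) = (-12 + (-1 + j)²)*(8 + j))
H(√(2 - 5), a(-3, 6))*(-102) = (-88 + (√(2 - 5))³ - 27*√(2 - 5) + 6*(√(2 - 5))²)*(-102) = (-88 + (√(-3))³ - 27*I*√3 + 6*(√(-3))²)*(-102) = (-88 + (I*√3)³ - 27*I*√3 + 6*(I*√3)²)*(-102) = (-88 - 3*I*√3 - 27*I*√3 + 6*(-3))*(-102) = (-88 - 3*I*√3 - 27*I*√3 - 18)*(-102) = (-106 - 30*I*√3)*(-102) = 10812 + 3060*I*√3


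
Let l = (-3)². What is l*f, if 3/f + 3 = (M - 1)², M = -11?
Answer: 9/47 ≈ 0.19149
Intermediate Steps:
f = 1/47 (f = 3/(-3 + (-11 - 1)²) = 3/(-3 + (-12)²) = 3/(-3 + 144) = 3/141 = 3*(1/141) = 1/47 ≈ 0.021277)
l = 9
l*f = 9*(1/47) = 9/47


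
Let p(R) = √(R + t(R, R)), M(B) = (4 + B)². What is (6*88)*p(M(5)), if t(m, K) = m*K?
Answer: 4752*√82 ≈ 43031.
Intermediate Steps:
t(m, K) = K*m
p(R) = √(R + R²) (p(R) = √(R + R*R) = √(R + R²))
(6*88)*p(M(5)) = (6*88)*√((4 + 5)²*(1 + (4 + 5)²)) = 528*√(9²*(1 + 9²)) = 528*√(81*(1 + 81)) = 528*√(81*82) = 528*√6642 = 528*(9*√82) = 4752*√82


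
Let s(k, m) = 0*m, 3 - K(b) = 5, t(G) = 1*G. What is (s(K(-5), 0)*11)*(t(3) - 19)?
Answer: 0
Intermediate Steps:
t(G) = G
K(b) = -2 (K(b) = 3 - 1*5 = 3 - 5 = -2)
s(k, m) = 0
(s(K(-5), 0)*11)*(t(3) - 19) = (0*11)*(3 - 19) = 0*(-16) = 0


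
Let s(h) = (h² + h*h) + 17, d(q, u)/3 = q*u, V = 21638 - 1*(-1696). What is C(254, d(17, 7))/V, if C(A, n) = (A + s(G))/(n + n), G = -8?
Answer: 19/793356 ≈ 2.3949e-5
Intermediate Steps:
V = 23334 (V = 21638 + 1696 = 23334)
d(q, u) = 3*q*u (d(q, u) = 3*(q*u) = 3*q*u)
s(h) = 17 + 2*h² (s(h) = (h² + h²) + 17 = 2*h² + 17 = 17 + 2*h²)
C(A, n) = (145 + A)/(2*n) (C(A, n) = (A + (17 + 2*(-8)²))/(n + n) = (A + (17 + 2*64))/((2*n)) = (A + (17 + 128))*(1/(2*n)) = (A + 145)*(1/(2*n)) = (145 + A)*(1/(2*n)) = (145 + A)/(2*n))
C(254, d(17, 7))/V = ((145 + 254)/(2*((3*17*7))))/23334 = ((½)*399/357)*(1/23334) = ((½)*(1/357)*399)*(1/23334) = (19/34)*(1/23334) = 19/793356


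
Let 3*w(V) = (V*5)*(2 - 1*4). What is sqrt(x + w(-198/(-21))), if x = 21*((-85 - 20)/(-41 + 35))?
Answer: sqrt(65870)/14 ≈ 18.332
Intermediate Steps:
x = 735/2 (x = 21*(-105/(-6)) = 21*(-105*(-1/6)) = 21*(35/2) = 735/2 ≈ 367.50)
w(V) = -10*V/3 (w(V) = ((V*5)*(2 - 1*4))/3 = ((5*V)*(2 - 4))/3 = ((5*V)*(-2))/3 = (-10*V)/3 = -10*V/3)
sqrt(x + w(-198/(-21))) = sqrt(735/2 - (-660)/(-21)) = sqrt(735/2 - (-660)*(-1)/21) = sqrt(735/2 - 10/3*66/7) = sqrt(735/2 - 220/7) = sqrt(4705/14) = sqrt(65870)/14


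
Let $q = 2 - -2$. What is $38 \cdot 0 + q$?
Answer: $4$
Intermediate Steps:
$q = 4$ ($q = 2 + 2 = 4$)
$38 \cdot 0 + q = 38 \cdot 0 + 4 = 0 + 4 = 4$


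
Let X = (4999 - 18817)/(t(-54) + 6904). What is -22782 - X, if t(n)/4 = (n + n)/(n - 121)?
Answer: -13766318037/604316 ≈ -22780.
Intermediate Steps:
t(n) = 8*n/(-121 + n) (t(n) = 4*((n + n)/(n - 121)) = 4*((2*n)/(-121 + n)) = 4*(2*n/(-121 + n)) = 8*n/(-121 + n))
X = -1209075/604316 (X = (4999 - 18817)/(8*(-54)/(-121 - 54) + 6904) = -13818/(8*(-54)/(-175) + 6904) = -13818/(8*(-54)*(-1/175) + 6904) = -13818/(432/175 + 6904) = -13818/1208632/175 = -13818*175/1208632 = -1209075/604316 ≈ -2.0007)
-22782 - X = -22782 - 1*(-1209075/604316) = -22782 + 1209075/604316 = -13766318037/604316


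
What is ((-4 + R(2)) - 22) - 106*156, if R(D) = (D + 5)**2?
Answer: -16513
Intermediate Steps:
R(D) = (5 + D)**2
((-4 + R(2)) - 22) - 106*156 = ((-4 + (5 + 2)**2) - 22) - 106*156 = ((-4 + 7**2) - 22) - 16536 = ((-4 + 49) - 22) - 16536 = (45 - 22) - 16536 = 23 - 16536 = -16513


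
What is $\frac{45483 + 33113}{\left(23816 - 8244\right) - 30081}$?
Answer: $- \frac{78596}{14509} \approx -5.4171$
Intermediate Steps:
$\frac{45483 + 33113}{\left(23816 - 8244\right) - 30081} = \frac{78596}{\left(23816 - 8244\right) - 30081} = \frac{78596}{15572 - 30081} = \frac{78596}{-14509} = 78596 \left(- \frac{1}{14509}\right) = - \frac{78596}{14509}$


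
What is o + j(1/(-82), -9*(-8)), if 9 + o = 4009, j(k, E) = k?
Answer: 327999/82 ≈ 4000.0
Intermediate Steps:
o = 4000 (o = -9 + 4009 = 4000)
o + j(1/(-82), -9*(-8)) = 4000 + 1/(-82) = 4000 - 1/82 = 327999/82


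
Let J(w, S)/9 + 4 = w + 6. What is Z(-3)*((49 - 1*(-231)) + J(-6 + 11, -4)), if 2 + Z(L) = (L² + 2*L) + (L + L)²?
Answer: 12691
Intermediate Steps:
J(w, S) = 18 + 9*w (J(w, S) = -36 + 9*(w + 6) = -36 + 9*(6 + w) = -36 + (54 + 9*w) = 18 + 9*w)
Z(L) = -2 + 2*L + 5*L² (Z(L) = -2 + ((L² + 2*L) + (L + L)²) = -2 + ((L² + 2*L) + (2*L)²) = -2 + ((L² + 2*L) + 4*L²) = -2 + (2*L + 5*L²) = -2 + 2*L + 5*L²)
Z(-3)*((49 - 1*(-231)) + J(-6 + 11, -4)) = (-2 + 2*(-3) + 5*(-3)²)*((49 - 1*(-231)) + (18 + 9*(-6 + 11))) = (-2 - 6 + 5*9)*((49 + 231) + (18 + 9*5)) = (-2 - 6 + 45)*(280 + (18 + 45)) = 37*(280 + 63) = 37*343 = 12691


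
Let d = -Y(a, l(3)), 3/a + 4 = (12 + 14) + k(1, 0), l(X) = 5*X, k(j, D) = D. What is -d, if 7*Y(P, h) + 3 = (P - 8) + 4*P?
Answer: -227/154 ≈ -1.4740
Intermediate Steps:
a = 3/22 (a = 3/(-4 + ((12 + 14) + 0)) = 3/(-4 + (26 + 0)) = 3/(-4 + 26) = 3/22 ≈ 0.13636)
Y(P, h) = -11/7 + 5*P/7 (Y(P, h) = -3/7 + ((P - 8) + 4*P)/7 = -3/7 + ((-8 + P) + 4*P)/7 = -3/7 + (-8 + 5*P)/7 = -3/7 + (-8/7 + 5*P/7) = -11/7 + 5*P/7)
d = 227/154 (d = -(-11/7 + (5/7)*(3/22)) = -(-11/7 + 15/154) = -1*(-227/154) = 227/154 ≈ 1.4740)
-d = -1*227/154 = -227/154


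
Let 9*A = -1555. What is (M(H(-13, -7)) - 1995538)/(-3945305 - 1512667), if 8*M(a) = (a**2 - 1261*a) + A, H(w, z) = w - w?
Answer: 143680291/392973984 ≈ 0.36562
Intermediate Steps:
A = -1555/9 (A = (1/9)*(-1555) = -1555/9 ≈ -172.78)
H(w, z) = 0
M(a) = -1555/72 - 1261*a/8 + a**2/8 (M(a) = ((a**2 - 1261*a) - 1555/9)/8 = (-1555/9 + a**2 - 1261*a)/8 = -1555/72 - 1261*a/8 + a**2/8)
(M(H(-13, -7)) - 1995538)/(-3945305 - 1512667) = ((-1555/72 - 1261/8*0 + (1/8)*0**2) - 1995538)/(-3945305 - 1512667) = ((-1555/72 + 0 + (1/8)*0) - 1995538)/(-5457972) = ((-1555/72 + 0 + 0) - 1995538)*(-1/5457972) = (-1555/72 - 1995538)*(-1/5457972) = -143680291/72*(-1/5457972) = 143680291/392973984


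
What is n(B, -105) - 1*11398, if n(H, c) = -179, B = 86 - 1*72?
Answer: -11577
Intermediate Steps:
B = 14 (B = 86 - 72 = 14)
n(B, -105) - 1*11398 = -179 - 1*11398 = -179 - 11398 = -11577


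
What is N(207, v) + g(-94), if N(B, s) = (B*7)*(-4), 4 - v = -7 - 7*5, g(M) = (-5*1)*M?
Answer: -5326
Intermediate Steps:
g(M) = -5*M
v = 46 (v = 4 - (-7 - 7*5) = 4 - (-7 - 35) = 4 - 1*(-42) = 4 + 42 = 46)
N(B, s) = -28*B (N(B, s) = (7*B)*(-4) = -28*B)
N(207, v) + g(-94) = -28*207 - 5*(-94) = -5796 + 470 = -5326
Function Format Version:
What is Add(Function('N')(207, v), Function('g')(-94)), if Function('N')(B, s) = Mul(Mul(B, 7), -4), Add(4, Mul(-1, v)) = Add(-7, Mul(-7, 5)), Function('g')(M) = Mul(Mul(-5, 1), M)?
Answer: -5326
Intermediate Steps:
Function('g')(M) = Mul(-5, M)
v = 46 (v = Add(4, Mul(-1, Add(-7, Mul(-7, 5)))) = Add(4, Mul(-1, Add(-7, -35))) = Add(4, Mul(-1, -42)) = Add(4, 42) = 46)
Function('N')(B, s) = Mul(-28, B) (Function('N')(B, s) = Mul(Mul(7, B), -4) = Mul(-28, B))
Add(Function('N')(207, v), Function('g')(-94)) = Add(Mul(-28, 207), Mul(-5, -94)) = Add(-5796, 470) = -5326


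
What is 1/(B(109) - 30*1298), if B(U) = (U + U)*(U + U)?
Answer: 1/8584 ≈ 0.00011650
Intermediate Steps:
B(U) = 4*U² (B(U) = (2*U)*(2*U) = 4*U²)
1/(B(109) - 30*1298) = 1/(4*109² - 30*1298) = 1/(4*11881 - 38940) = 1/(47524 - 38940) = 1/8584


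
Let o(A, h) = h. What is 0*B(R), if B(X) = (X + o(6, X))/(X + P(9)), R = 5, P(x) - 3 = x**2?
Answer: 0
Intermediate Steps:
P(x) = 3 + x**2
B(X) = 2*X/(84 + X) (B(X) = (X + X)/(X + (3 + 9**2)) = (2*X)/(X + (3 + 81)) = (2*X)/(X + 84) = (2*X)/(84 + X) = 2*X/(84 + X))
0*B(R) = 0*(2*5/(84 + 5)) = 0*(2*5/89) = 0*(2*5*(1/89)) = 0*(10/89) = 0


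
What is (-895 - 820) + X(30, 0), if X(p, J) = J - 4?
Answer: -1719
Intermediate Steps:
X(p, J) = -4 + J
(-895 - 820) + X(30, 0) = (-895 - 820) + (-4 + 0) = -1715 - 4 = -1719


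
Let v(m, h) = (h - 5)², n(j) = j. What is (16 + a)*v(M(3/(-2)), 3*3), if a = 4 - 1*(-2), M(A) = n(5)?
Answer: 352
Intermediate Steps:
M(A) = 5
a = 6 (a = 4 + 2 = 6)
v(m, h) = (-5 + h)²
(16 + a)*v(M(3/(-2)), 3*3) = (16 + 6)*(-5 + 3*3)² = 22*(-5 + 9)² = 22*4² = 22*16 = 352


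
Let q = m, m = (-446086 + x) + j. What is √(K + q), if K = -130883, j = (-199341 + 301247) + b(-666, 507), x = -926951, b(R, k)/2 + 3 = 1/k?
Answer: I*√2132472414/39 ≈ 1184.1*I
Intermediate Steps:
b(R, k) = -6 + 2/k
j = 51663302/507 (j = (-199341 + 301247) + (-6 + 2/507) = 101906 + (-6 + 2*(1/507)) = 101906 + (-6 + 2/507) = 101906 - 3040/507 = 51663302/507 ≈ 1.0190e+5)
m = -644466457/507 (m = (-446086 - 926951) + 51663302/507 = -1373037 + 51663302/507 = -644466457/507 ≈ -1.2711e+6)
q = -644466457/507 ≈ -1.2711e+6
√(K + q) = √(-130883 - 644466457/507) = √(-710824138/507) = I*√2132472414/39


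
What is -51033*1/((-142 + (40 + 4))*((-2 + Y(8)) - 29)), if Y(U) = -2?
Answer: -17011/1078 ≈ -15.780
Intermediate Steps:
-51033*1/((-142 + (40 + 4))*((-2 + Y(8)) - 29)) = -51033*1/((-142 + (40 + 4))*((-2 - 2) - 29)) = -51033*1/((-142 + 44)*(-4 - 29)) = -51033/((-98*(-33))) = -51033/3234 = -51033*1/3234 = -17011/1078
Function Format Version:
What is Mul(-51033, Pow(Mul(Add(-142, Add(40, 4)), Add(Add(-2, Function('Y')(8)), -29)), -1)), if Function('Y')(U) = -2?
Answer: Rational(-17011, 1078) ≈ -15.780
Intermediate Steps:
Mul(-51033, Pow(Mul(Add(-142, Add(40, 4)), Add(Add(-2, Function('Y')(8)), -29)), -1)) = Mul(-51033, Pow(Mul(Add(-142, Add(40, 4)), Add(Add(-2, -2), -29)), -1)) = Mul(-51033, Pow(Mul(Add(-142, 44), Add(-4, -29)), -1)) = Mul(-51033, Pow(Mul(-98, -33), -1)) = Mul(-51033, Pow(3234, -1)) = Mul(-51033, Rational(1, 3234)) = Rational(-17011, 1078)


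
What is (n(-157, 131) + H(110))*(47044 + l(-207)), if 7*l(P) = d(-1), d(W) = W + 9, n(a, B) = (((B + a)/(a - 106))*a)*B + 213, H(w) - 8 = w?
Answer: -147431150724/1841 ≈ -8.0082e+7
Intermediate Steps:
H(w) = 8 + w
n(a, B) = 213 + B*a*(B + a)/(-106 + a) (n(a, B) = (((B + a)/(-106 + a))*a)*B + 213 = (a*(B + a)/(-106 + a))*B + 213 = B*a*(B + a)/(-106 + a) + 213 = 213 + B*a*(B + a)/(-106 + a))
d(W) = 9 + W
l(P) = 8/7 (l(P) = (9 - 1)/7 = (1/7)*8 = 8/7)
(n(-157, 131) + H(110))*(47044 + l(-207)) = ((-22578 + 213*(-157) + 131*(-157)**2 - 157*131**2)/(-106 - 157) + (8 + 110))*(47044 + 8/7) = ((-22578 - 33441 + 131*24649 - 157*17161)/(-263) + 118)*(329316/7) = (-(-22578 - 33441 + 3229019 - 2694277)/263 + 118)*(329316/7) = (-1/263*478723 + 118)*(329316/7) = (-478723/263 + 118)*(329316/7) = -447689/263*329316/7 = -147431150724/1841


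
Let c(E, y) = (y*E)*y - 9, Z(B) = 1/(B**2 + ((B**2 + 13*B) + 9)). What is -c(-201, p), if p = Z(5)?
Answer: 138585/15376 ≈ 9.0131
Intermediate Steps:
Z(B) = 1/(9 + 2*B**2 + 13*B) (Z(B) = 1/(B**2 + (9 + B**2 + 13*B)) = 1/(9 + 2*B**2 + 13*B))
p = 1/124 (p = 1/(9 + 2*5**2 + 13*5) = 1/(9 + 2*25 + 65) = 1/(9 + 50 + 65) = 1/124 ≈ 0.0080645)
c(E, y) = -9 + E*y**2 (c(E, y) = (E*y)*y - 9 = E*y**2 - 9 = -9 + E*y**2)
-c(-201, p) = -(-9 - 201*(1/124)**2) = -(-9 - 201*1/15376) = -(-9 - 201/15376) = -1*(-138585/15376) = 138585/15376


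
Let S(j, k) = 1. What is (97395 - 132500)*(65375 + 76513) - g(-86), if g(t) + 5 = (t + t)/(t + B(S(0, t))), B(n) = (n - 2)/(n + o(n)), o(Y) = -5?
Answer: -1708475535293/343 ≈ -4.9810e+9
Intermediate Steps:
B(n) = (-2 + n)/(-5 + n) (B(n) = (n - 2)/(n - 5) = (-2 + n)/(-5 + n))
g(t) = -5 + 2*t/(¼ + t) (g(t) = -5 + (t + t)/(t + (-2 + 1)/(-5 + 1)) = -5 + (2*t)/(t - 1/(-4)) = -5 + (2*t)/(t - ¼*(-1)) = -5 + (2*t)/(t + ¼) = -5 + (2*t)/(¼ + t) = -5 + 2*t/(¼ + t))
(97395 - 132500)*(65375 + 76513) - g(-86) = (97395 - 132500)*(65375 + 76513) - (-5 - 12*(-86))/(1 + 4*(-86)) = -35105*141888 - (-5 + 1032)/(1 - 344) = -4980978240 - 1027/(-343) = -4980978240 - (-1)*1027/343 = -4980978240 - 1*(-1027/343) = -4980978240 + 1027/343 = -1708475535293/343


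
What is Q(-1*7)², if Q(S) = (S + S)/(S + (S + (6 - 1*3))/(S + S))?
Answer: 9604/2209 ≈ 4.3477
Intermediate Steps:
Q(S) = 2*S/(S + (3 + S)/(2*S)) (Q(S) = (2*S)/(S + (S + (6 - 3))/((2*S))) = (2*S)/(S + (S + 3)*(1/(2*S))) = (2*S)/(S + (3 + S)*(1/(2*S))) = (2*S)/(S + (3 + S)/(2*S)) = 2*S/(S + (3 + S)/(2*S)))
Q(-1*7)² = (4*(-1*7)²/(3 - 1*7 + 2*(-1*7)²))² = (4*(-7)²/(3 - 7 + 2*(-7)²))² = (4*49/(3 - 7 + 2*49))² = (4*49/(3 - 7 + 98))² = (4*49/94)² = (4*49*(1/94))² = (98/47)² = 9604/2209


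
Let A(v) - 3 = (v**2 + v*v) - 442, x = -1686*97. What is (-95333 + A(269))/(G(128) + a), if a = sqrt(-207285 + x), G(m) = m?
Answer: 569600/35201 - 13350*I*sqrt(41203)/35201 ≈ 16.181 - 76.982*I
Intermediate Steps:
x = -163542
A(v) = -439 + 2*v**2 (A(v) = 3 + ((v**2 + v*v) - 442) = 3 + ((v**2 + v**2) - 442) = 3 + (2*v**2 - 442) = 3 + (-442 + 2*v**2) = -439 + 2*v**2)
a = 3*I*sqrt(41203) (a = sqrt(-207285 - 163542) = sqrt(-370827) = 3*I*sqrt(41203) ≈ 608.96*I)
(-95333 + A(269))/(G(128) + a) = (-95333 + (-439 + 2*269**2))/(128 + 3*I*sqrt(41203)) = (-95333 + (-439 + 2*72361))/(128 + 3*I*sqrt(41203)) = (-95333 + (-439 + 144722))/(128 + 3*I*sqrt(41203)) = (-95333 + 144283)/(128 + 3*I*sqrt(41203)) = 48950/(128 + 3*I*sqrt(41203))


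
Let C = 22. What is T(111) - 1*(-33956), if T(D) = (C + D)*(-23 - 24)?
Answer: 27705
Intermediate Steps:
T(D) = -1034 - 47*D (T(D) = (22 + D)*(-23 - 24) = (22 + D)*(-47) = -1034 - 47*D)
T(111) - 1*(-33956) = (-1034 - 47*111) - 1*(-33956) = (-1034 - 5217) + 33956 = -6251 + 33956 = 27705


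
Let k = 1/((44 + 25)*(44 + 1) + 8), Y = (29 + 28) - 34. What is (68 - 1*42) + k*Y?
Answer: 80961/3113 ≈ 26.007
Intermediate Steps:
Y = 23 (Y = 57 - 34 = 23)
k = 1/3113 (k = 1/(69*45 + 8) = 1/(3105 + 8) = 1/3113 ≈ 0.00032123)
(68 - 1*42) + k*Y = (68 - 1*42) + (1/3113)*23 = (68 - 42) + 23/3113 = 26 + 23/3113 = 80961/3113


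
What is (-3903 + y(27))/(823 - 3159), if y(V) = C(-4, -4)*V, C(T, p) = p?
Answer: 4011/2336 ≈ 1.7170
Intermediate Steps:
y(V) = -4*V
(-3903 + y(27))/(823 - 3159) = (-3903 - 4*27)/(823 - 3159) = (-3903 - 108)/(-2336) = -4011*(-1/2336) = 4011/2336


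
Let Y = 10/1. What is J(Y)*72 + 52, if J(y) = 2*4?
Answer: 628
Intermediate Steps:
Y = 10 (Y = 10*1 = 10)
J(y) = 8
J(Y)*72 + 52 = 8*72 + 52 = 576 + 52 = 628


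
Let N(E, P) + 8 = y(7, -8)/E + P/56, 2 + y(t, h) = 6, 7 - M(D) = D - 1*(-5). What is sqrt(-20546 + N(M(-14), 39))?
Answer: I*sqrt(16113594)/28 ≈ 143.36*I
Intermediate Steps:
M(D) = 2 - D (M(D) = 7 - (D - 1*(-5)) = 7 - (D + 5) = 7 - (5 + D) = 7 + (-5 - D) = 2 - D)
y(t, h) = 4 (y(t, h) = -2 + 6 = 4)
N(E, P) = -8 + 4/E + P/56 (N(E, P) = -8 + (4/E + P/56) = -8 + 4/E + P/56)
sqrt(-20546 + N(M(-14), 39)) = sqrt(-20546 + (-8 + 4/(2 - 1*(-14)) + (1/56)*39)) = sqrt(-20546 + (-8 + 4/(2 + 14) + 39/56)) = sqrt(-20546 + (-8 + 4/16 + 39/56)) = sqrt(-20546 + (-8 + 4*(1/16) + 39/56)) = sqrt(-20546 + (-8 + 1/4 + 39/56)) = sqrt(-20546 - 395/56) = sqrt(-1150971/56) = I*sqrt(16113594)/28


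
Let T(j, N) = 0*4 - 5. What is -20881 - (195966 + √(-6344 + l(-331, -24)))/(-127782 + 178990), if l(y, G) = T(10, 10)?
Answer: -534735107/25604 - I*√6349/51208 ≈ -20885.0 - 0.001556*I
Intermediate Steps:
T(j, N) = -5 (T(j, N) = 0 - 5 = -5)
l(y, G) = -5
-20881 - (195966 + √(-6344 + l(-331, -24)))/(-127782 + 178990) = -20881 - (195966 + √(-6344 - 5))/(-127782 + 178990) = -20881 - (195966 + √(-6349))/51208 = -20881 - (195966 + I*√6349)/51208 = -20881 - (97983/25604 + I*√6349/51208) = -20881 + (-97983/25604 - I*√6349/51208) = -534735107/25604 - I*√6349/51208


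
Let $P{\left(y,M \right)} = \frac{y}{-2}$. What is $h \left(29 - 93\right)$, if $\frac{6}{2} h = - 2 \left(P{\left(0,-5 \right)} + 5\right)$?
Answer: $\frac{640}{3} \approx 213.33$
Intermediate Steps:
$P{\left(y,M \right)} = - \frac{y}{2}$ ($P{\left(y,M \right)} = y \left(- \frac{1}{2}\right) = - \frac{y}{2}$)
$h = - \frac{10}{3}$ ($h = \frac{\left(-2\right) \left(\left(- \frac{1}{2}\right) 0 + 5\right)}{3} = \frac{\left(-2\right) \left(0 + 5\right)}{3} = \frac{\left(-2\right) 5}{3} = \frac{1}{3} \left(-10\right) = - \frac{10}{3} \approx -3.3333$)
$h \left(29 - 93\right) = - \frac{10 \left(29 - 93\right)}{3} = \left(- \frac{10}{3}\right) \left(-64\right) = \frac{640}{3}$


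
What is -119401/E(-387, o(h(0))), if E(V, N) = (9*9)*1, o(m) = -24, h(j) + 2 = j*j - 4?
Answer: -119401/81 ≈ -1474.1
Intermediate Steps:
h(j) = -6 + j**2 (h(j) = -2 + (j*j - 4) = -2 + (j**2 - 4) = -2 + (-4 + j**2) = -6 + j**2)
E(V, N) = 81 (E(V, N) = 81*1 = 81)
-119401/E(-387, o(h(0))) = -119401/81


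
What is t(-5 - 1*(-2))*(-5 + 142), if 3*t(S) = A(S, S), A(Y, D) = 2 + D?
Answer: -137/3 ≈ -45.667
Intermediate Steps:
t(S) = ⅔ + S/3 (t(S) = (2 + S)/3 = ⅔ + S/3)
t(-5 - 1*(-2))*(-5 + 142) = (⅔ + (-5 - 1*(-2))/3)*(-5 + 142) = (⅔ + (-5 + 2)/3)*137 = (⅔ + (⅓)*(-3))*137 = (⅔ - 1)*137 = -⅓*137 = -137/3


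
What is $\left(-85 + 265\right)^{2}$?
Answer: $32400$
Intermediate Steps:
$\left(-85 + 265\right)^{2} = 180^{2} = 32400$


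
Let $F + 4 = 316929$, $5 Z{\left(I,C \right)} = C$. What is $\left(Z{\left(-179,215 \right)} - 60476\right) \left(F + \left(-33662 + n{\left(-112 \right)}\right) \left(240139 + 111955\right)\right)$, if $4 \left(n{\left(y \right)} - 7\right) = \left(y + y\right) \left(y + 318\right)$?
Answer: $961559315331557$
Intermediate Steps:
$n{\left(y \right)} = 7 + \frac{y \left(318 + y\right)}{2}$ ($n{\left(y \right)} = 7 + \frac{\left(y + y\right) \left(y + 318\right)}{4} = 7 + \frac{2 y \left(318 + y\right)}{4} = 7 + \frac{y \left(318 + y\right)}{2}$)
$Z{\left(I,C \right)} = \frac{C}{5}$
$F = 316925$ ($F = -4 + 316929 = 316925$)
$\left(Z{\left(-179,215 \right)} - 60476\right) \left(F + \left(-33662 + n{\left(-112 \right)}\right) \left(240139 + 111955\right)\right) = \left(\frac{1}{5} \cdot 215 - 60476\right) \left(316925 + \left(-33662 + \left(7 + \frac{\left(-112\right)^{2}}{2} + 159 \left(-112\right)\right)\right) \left(240139 + 111955\right)\right) = \left(43 - 60476\right) \left(316925 + \left(-33662 + \left(7 + \frac{1}{2} \cdot 12544 - 17808\right)\right) 352094\right) = - 60433 \left(316925 + \left(-33662 + \left(7 + 6272 - 17808\right)\right) 352094\right) = - 60433 \left(316925 + \left(-33662 - 11529\right) 352094\right) = - 60433 \left(316925 - 15911479954\right) = \left(-60433\right) \left(-15911163029\right) = 961559315331557$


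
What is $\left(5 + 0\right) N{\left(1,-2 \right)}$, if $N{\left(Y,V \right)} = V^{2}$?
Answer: $20$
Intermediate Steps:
$\left(5 + 0\right) N{\left(1,-2 \right)} = \left(5 + 0\right) \left(-2\right)^{2} = 5 \cdot 4 = 20$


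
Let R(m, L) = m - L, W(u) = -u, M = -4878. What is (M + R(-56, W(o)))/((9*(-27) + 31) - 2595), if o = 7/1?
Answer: 4927/2807 ≈ 1.7553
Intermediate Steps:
o = 7 (o = 7*1 = 7)
(M + R(-56, W(o)))/((9*(-27) + 31) - 2595) = (-4878 + (-56 - (-1)*7))/((9*(-27) + 31) - 2595) = (-4878 + (-56 - 1*(-7)))/((-243 + 31) - 2595) = (-4878 + (-56 + 7))/(-212 - 2595) = (-4878 - 49)/(-2807) = -4927*(-1/2807) = 4927/2807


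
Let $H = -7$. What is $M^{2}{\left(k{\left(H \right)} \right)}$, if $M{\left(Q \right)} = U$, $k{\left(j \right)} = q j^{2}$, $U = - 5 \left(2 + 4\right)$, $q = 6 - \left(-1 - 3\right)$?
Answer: $900$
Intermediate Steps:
$q = 10$ ($q = 6 - -4 = 6 + 4 = 10$)
$U = -30$ ($U = \left(-5\right) 6 = -30$)
$k{\left(j \right)} = 10 j^{2}$
$M{\left(Q \right)} = -30$
$M^{2}{\left(k{\left(H \right)} \right)} = \left(-30\right)^{2} = 900$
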